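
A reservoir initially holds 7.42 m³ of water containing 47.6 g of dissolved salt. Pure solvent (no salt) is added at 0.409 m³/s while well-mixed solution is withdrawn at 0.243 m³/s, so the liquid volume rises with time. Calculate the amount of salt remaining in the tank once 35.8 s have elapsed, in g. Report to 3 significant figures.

20.1 g

Total volume: dV/dt = Q_in − Q_out = 0.16600 m³/s, so V(t) = 7.42 + 0.16600 t and V(35.8) = 13.363 m³.
No salt enters, so dm/dt = −Q_out · (m/V).
dm/m = −Q_out dt/(V₀ + 0.16600 t); integrating gives ln(m/m₀) = −(Q_out/(Q_in−Q_out)) ln(V/V₀).
m = m₀ (V₀/V)^(Q_out/(Q_in−Q_out)) = 47.6 × (7.42/13.363)^(1.4639) = 20.119 g.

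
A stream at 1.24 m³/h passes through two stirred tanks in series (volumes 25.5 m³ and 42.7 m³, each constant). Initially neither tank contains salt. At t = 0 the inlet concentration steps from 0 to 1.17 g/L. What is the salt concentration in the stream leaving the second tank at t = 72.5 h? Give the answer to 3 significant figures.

Each tank obeys Vᵢ dCᵢ/dt = Q(Cᵢ₋₁ − Cᵢ), so τᵢ = Vᵢ/Q.
τ₁ = 25.5/1.24 = 20.565 h; τ₂ = 42.7/1.24 = 34.435 h.
Solving the cascade with C₁(0)=C₂(0)=0 gives C₂(t) = C_in[1 − (τ₁ e^(−t/τ₁) − τ₂ e^(−t/τ₂))/(τ₁ − τ₂)].
At t = 72.5: e^(−t/τ₁) = 0.029437, e^(−t/τ₂) = 0.12180.
C₂ = 1.17·[1 − (20.565·0.029437 − 34.435·0.12180)/(-13.871)] = 1.17·0.74127 = 0.86729 g/L.

0.867 g/L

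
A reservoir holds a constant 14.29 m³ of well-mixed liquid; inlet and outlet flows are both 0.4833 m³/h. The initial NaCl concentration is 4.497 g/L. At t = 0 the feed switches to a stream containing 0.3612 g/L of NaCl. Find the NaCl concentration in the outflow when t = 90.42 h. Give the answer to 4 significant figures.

0.5555 g/L

Unsteady species balance (constant V, well mixed): V dC/dt = Q(C_in − C).
Rewrite as dC/dt + C/τ = C_in/τ, τ = V/Q = 29.5676 h.
Solution: C(t) = C_in + (C₀ − C_in) e^(−t/τ).
C(90.42) = 0.3612 + (4.497 − 0.3612)·e^(−90.42/29.5676) = 0.3612 + (4.13580)·0.0469777 = 0.555491 g/L.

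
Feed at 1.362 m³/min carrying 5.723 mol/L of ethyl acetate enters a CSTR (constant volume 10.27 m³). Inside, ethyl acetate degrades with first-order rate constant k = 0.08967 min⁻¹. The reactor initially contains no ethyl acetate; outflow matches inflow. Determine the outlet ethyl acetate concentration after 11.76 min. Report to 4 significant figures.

3.164 mol/L

Accumulation = in − out − consumed: V dC/dt = Q C_in − Q C − k V C.
This is linear with rate a = Q/V + k = 0.222289 min⁻¹.
C_ss = Q C_in/(Q + kV) = 3.41438 mol/L; C(t) = C_ss + (C₀ − C_ss) e^(−a t).
C(11.76) = 3.41438 + (-3.41438)·e^(−0.222289·11.76) = 3.41438 + (-3.41438)·0.0732321 = 3.16434 mol/L.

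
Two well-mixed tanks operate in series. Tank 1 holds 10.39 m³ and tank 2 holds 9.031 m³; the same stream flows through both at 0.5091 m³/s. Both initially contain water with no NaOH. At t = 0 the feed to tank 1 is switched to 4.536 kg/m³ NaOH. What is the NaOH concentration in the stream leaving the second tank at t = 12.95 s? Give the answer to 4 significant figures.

0.6757 kg/m³

Time constants: τᵢ = Vᵢ/Q for each well-mixed tank.
τ₁ = 10.39/0.5091 = 20.4086 s; τ₂ = 9.031/0.5091 = 17.7391 s.
Tank 1: C₁ = C_in(1 − e^(−t/τ₁)). Tank 2 (τ₁ ≠ τ₂): C₂ = C_in[1 − (τ₁ e^(−t/τ₁) − τ₂ e^(−t/τ₂))/(τ₁ − τ₂)].
At t = 12.95: e^(−t/τ₁) = 0.530181, e^(−t/τ₂) = 0.481898.
C₂ = 4.536·[1 − (20.4086·0.530181 − 17.7391·0.481898)/(2.66942)] = 4.536·0.148962 = 0.675693 kg/m³.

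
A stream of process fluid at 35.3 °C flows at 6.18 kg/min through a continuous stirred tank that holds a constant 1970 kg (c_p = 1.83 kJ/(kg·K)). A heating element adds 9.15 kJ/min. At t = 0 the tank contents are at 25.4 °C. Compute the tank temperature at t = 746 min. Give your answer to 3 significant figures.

Heat balance on the well-mixed liquid: M c_p dT/dt = ṁ c_p (T_in − T) + 9.15.
Rearrange: dT/dt = (T_ss − T)/τ with τ = M/ṁ = 318.77 min and T_ss = T_in + Q̇/(ṁ c_p) = 36.109 °C.
T approaches T_ss exponentially: T(t) = T_ss + (T₀ − T_ss) e^(−t/τ).
T(746) = 36.109 + (-10.709)·e^(−746/318.77) = 36.109 + (-10.709)·0.096304 = 35.078 °C.

35.1 °C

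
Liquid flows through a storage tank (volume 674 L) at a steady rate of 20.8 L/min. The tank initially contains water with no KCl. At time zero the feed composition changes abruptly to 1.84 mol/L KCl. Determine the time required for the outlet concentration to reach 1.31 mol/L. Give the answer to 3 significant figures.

Species balance: V dC/dt = Q(C_in − C) ⇒ τ = V/Q = 32.404 min.
C(t) = C_in + (C₀ − C_in) e^(−t/τ). Set C = 1.31 and solve for t:
e^(−t/τ) = (C − C_in)/(C₀ − C_in) = (1.31 − 1.84)/(0 − 1.84) = 0.28804
t = −τ ln(…) = 32.404 × 1.2446 = 40.331 min.

40.3 min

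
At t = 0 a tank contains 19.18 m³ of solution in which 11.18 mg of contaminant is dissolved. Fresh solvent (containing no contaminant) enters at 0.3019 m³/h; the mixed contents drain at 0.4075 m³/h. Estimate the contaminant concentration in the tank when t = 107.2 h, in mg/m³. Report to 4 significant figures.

Total volume: dV/dt = Q_in − Q_out = -0.105600 m³/h, so V(t) = 19.18 − 0.105600 t and V(107.2) = 7.85968 m³.
Species balance (pure solvent in): dm/dt = −Q_out · m/V(t).
Separate: dm/m = −Q_out dt/V(t) ⇒ ln(m/m₀) = −(Q_out/(Q_in−Q_out)) ln(V/V₀).
m = m₀ (V₀/V)^(Q_out/(Q_in−Q_out)) = 11.18 × (19.18/7.85968)^(-3.85890) = 0.357548 mg.
C = m/V = 0.357548/7.85968 = 0.0454914 mg/m³.

0.04549 mg/m³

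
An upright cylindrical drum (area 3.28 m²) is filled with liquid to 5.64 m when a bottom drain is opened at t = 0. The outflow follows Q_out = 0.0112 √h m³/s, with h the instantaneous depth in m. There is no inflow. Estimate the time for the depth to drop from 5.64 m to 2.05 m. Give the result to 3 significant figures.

Accumulation of liquid (constant cross-section A): A dh/dt = −0.0112 √h.
This is separable: 2 d(√h)/dt = −0.0112/A, so √h = √h₀ − (0.0112/(2A)) t.
t = 2A(√h₀ − √h)/0.0112 = 2·3.28·(√5.64 − √2.05)/0.0112
  = 6.5600 × (2.3749 − 1.4318) / 0.0112 = 552.38 s.

552 s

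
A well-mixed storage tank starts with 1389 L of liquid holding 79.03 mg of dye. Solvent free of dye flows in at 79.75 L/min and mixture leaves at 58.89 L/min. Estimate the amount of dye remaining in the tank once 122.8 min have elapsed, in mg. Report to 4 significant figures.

Total volume: dV/dt = Q_in − Q_out = 20.8600 L/min, so V(t) = 1389 + 20.8600 t and V(122.8) = 3950.61 L.
Species balance (pure solvent in): dm/dt = −Q_out · m/V(t).
dm/m = −Q_out dt/(V₀ + 20.8600 t); integrating gives ln(m/m₀) = −(Q_out/(Q_in−Q_out)) ln(V/V₀).
m = m₀ (V₀/V)^(Q_out/(Q_in−Q_out)) = 79.03 × (1389/3950.61)^(2.82311) = 4.13247 mg.

4.132 mg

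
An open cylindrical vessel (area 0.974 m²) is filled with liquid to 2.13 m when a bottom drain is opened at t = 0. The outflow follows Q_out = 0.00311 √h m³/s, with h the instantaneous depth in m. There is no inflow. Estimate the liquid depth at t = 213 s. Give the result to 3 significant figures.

1.25 m

A dh/dt = −Q_out = −0.00311 √h.
Separate and integrate: 2(√h − √h₀) = −(0.00311/A) t.
√h = √2.13 − 0.00311·213/(2·0.974) = 1.4595 − 0.34006 = 1.1194.
h = 1.1194² = 1.2530 m.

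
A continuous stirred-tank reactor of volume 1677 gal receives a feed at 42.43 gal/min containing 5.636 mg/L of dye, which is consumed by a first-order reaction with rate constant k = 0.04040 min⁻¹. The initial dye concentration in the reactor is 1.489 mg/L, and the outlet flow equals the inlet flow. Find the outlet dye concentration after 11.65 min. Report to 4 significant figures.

Species balance: V dC/dt = Q C_in − Q C − k V C.
This is linear with rate a = Q/V + k = 0.0657011 min⁻¹.
C_ss = Q C_in/(Q + kV) = 2.17039 mg/L; C(t) = C_ss + (C₀ − C_ss) e^(−a t).
C(11.65) = 2.17039 + (-0.681392)·e^(−0.0657011·11.65) = 2.17039 + (-0.681392)·0.465139 = 1.85345 mg/L.

1.853 mg/L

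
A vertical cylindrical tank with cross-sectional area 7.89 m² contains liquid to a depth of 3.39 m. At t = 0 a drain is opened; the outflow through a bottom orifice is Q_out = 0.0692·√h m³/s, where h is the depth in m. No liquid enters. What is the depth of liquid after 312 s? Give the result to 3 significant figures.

0.224 m

A dh/dt = −Q_out = −0.0692 √h.
∫ h^(−1/2) dh = −(0.0692/A) ∫ dt, giving 2√h = 2√h₀ − (0.0692/A) t.
√h = √3.39 − 0.0692·312/(2·7.89) = 1.8412 − 1.3682 = 0.47298.
h = 0.47298² = 0.22371 m.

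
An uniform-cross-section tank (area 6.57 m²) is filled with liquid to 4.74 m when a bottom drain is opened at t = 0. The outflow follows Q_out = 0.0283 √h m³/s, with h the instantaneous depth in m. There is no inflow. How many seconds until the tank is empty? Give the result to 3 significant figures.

With no inflow, A dh/dt = −0.0283 √h.
∫ h^(−1/2) dh = −(0.0283/A) ∫ dt, giving 2√h = 2√h₀ − (0.0283/A) t.
Tank is empty when √h = 0: t_empty = 2A√h₀/0.0283.
t_empty = 2·6.57·√4.74/0.0283 = 13.140·2.1772/0.0283 = 1010.9 s.

1010 s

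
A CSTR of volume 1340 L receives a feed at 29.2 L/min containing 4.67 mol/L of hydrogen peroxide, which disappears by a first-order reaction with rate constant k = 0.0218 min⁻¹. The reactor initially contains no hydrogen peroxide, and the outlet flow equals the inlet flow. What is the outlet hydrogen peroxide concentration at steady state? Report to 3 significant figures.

Species balance: V dC/dt = Q C_in − Q C − k V C.
At steady state: 0 = Q C_in − (Q + kV) C_ss, so C_ss = Q C_in/(Q + kV).
C_ss = 29.2·4.67/(29.2 + 0.0218·1340) = 136.36/58.412 = 2.3345 mol/L.

2.33 mol/L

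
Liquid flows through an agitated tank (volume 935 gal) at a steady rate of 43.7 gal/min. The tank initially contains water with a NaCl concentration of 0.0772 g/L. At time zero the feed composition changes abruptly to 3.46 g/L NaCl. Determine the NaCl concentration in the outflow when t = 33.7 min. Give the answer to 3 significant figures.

2.76 g/L

Species balance on the tank: V dC/dt = Q(C_in − C).
Rewrite as dC/dt + C/τ = C_in/τ, τ = V/Q = 21.396 min.
Solution: C(t) = C_in + (C₀ − C_in) e^(−t/τ).
C(33.7) = 3.46 + (0.0772 − 3.46)·e^(−33.7/21.396) = 3.46 + (-3.3828)·0.20699 = 2.7598 g/L.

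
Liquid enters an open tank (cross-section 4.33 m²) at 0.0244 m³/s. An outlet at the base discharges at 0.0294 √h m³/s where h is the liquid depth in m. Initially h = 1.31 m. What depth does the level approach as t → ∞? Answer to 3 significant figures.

Level balance: A dh/dt = 0.0244 − 0.0294 √h. Setting dh/dt = 0:
Q_in = 0.0294 √h_ss ⇒ √h_ss = 0.0244/0.0294 = 0.82993.
h_ss = 0.82993² = 0.68879 m. (Since h₀ = 1.31 m > h_ss, the level will fall toward this value.)

0.689 m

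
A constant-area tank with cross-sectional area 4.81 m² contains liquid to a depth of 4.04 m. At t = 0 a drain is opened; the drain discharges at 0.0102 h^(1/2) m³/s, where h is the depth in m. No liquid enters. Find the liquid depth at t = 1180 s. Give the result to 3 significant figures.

A dh/dt = −Q_out = −0.0102 √h.
Separate and integrate: 2(√h − √h₀) = −(0.0102/A) t.
√h = √4.04 − 0.0102·1180/(2·4.81) = 2.0100 − 1.2511 = 0.75883.
h = 0.75883² = 0.57583 m.

0.576 m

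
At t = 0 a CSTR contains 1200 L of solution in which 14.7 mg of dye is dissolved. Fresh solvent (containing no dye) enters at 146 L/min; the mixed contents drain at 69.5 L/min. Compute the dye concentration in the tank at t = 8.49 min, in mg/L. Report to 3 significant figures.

0.00537 mg/L

Total volume: dV/dt = Q_in − Q_out = 76.500 L/min, so V(t) = 1200 + 76.500 t and V(8.49) = 1849.5 L.
No dye enters, so dm/dt = −Q_out · (m/V).
dm/m = −Q_out dt/(V₀ + 76.500 t); integrating gives ln(m/m₀) = −(Q_out/(Q_in−Q_out)) ln(V/V₀).
m = m₀ (V₀/V)^(Q_out/(Q_in−Q_out)) = 14.7 × (1200/1849.5)^(0.90850) = 9.9229 mg.
C = m/V = 9.9229/1849.5 = 0.0053652 mg/L.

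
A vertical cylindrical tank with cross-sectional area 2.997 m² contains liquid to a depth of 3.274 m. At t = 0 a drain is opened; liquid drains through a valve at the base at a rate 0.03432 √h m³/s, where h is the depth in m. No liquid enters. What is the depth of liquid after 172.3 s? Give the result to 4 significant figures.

0.6771 m

With no inflow, A dh/dt = −0.03432 √h.
∫ h^(−1/2) dh = −(0.03432/A) ∫ dt, giving 2√h = 2√h₀ − (0.03432/A) t.
√h = √3.274 − 0.03432·172.3/(2·2.997) = 1.80942 − 0.986543 = 0.822877.
h = 0.822877² = 0.677127 m.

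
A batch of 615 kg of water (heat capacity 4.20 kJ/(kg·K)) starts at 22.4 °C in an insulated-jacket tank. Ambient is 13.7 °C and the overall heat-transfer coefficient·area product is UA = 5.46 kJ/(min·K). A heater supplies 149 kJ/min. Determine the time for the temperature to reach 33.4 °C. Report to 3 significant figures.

M c_p dT/dt = −UA(T − T_amb) + Q̇.
τ = M c_p/UA = 473.08 min; T_ss = T_amb + Q̇/UA = 13.7 + 149/5.46 = 40.989 °C.
T(t) = T_ss + (T₀ − T_ss)e^(−t/τ); set T = 33.4:
t = −τ ln[(T − T_ss)/(T₀ − T_ss)] = −473.08 · ln(0.40826) = 423.80 min.

424 min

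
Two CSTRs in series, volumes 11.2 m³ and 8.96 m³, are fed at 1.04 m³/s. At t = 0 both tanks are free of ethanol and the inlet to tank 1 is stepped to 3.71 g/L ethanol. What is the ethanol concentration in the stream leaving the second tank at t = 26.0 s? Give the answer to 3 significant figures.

2.78 g/L

Each tank obeys Vᵢ dCᵢ/dt = Q(Cᵢ₋₁ − Cᵢ), so τᵢ = Vᵢ/Q.
τ₁ = 11.2/1.04 = 10.769 s; τ₂ = 8.96/1.04 = 8.6154 s.
Tank 1: C₁ = C_in(1 − e^(−t/τ₁)). Tank 2 (τ₁ ≠ τ₂): C₂ = C_in[1 − (τ₁ e^(−t/τ₁) − τ₂ e^(−t/τ₂))/(τ₁ − τ₂)].
At t = 26.0: e^(−t/τ₁) = 0.089431, e^(−t/τ₂) = 0.048906.
C₂ = 3.71·[1 − (10.769·0.089431 − 8.6154·0.048906)/(2.1538)] = 3.71·0.74847 = 2.7768 g/L.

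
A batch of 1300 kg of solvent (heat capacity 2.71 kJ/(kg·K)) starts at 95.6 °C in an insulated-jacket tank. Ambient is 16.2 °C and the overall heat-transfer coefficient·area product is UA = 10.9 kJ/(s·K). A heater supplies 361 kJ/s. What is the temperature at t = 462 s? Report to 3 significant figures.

60.4 °C

M c_p dT/dt = −UA(T − T_amb) + Q̇.
dT/dt = (T_ss − T)/τ with T_ss = T_amb + Q̇/UA = 16.2 + 361/10.9 = 49.319 °C, τ = M c_p/UA = 1300·2.71/10.9 = 323.21 s.
T approaches T_ss exponentially: T(t) = T_ss + (T₀ − T_ss) e^(−t/τ).
T(462) = 49.319 + (46.281)·0.23945 = 60.401 °C.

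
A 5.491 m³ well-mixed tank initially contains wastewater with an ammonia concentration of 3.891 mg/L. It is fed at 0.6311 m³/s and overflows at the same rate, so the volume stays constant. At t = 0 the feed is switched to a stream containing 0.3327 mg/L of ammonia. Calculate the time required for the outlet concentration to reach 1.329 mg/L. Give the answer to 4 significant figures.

11.08 s

Species balance: V dC/dt = Q(C_in − C) ⇒ τ = V/Q = 8.70068 s.
C(t) = C_in + (C₀ − C_in) e^(−t/τ). Set C = 1.329 and solve for t:
e^(−t/τ) = (C − C_in)/(C₀ − C_in) = (1.329 − 0.3327)/(3.891 − 0.3327) = 0.279993
t = −τ ln(…) = 8.70068 × 1.27299 = 11.0759 s.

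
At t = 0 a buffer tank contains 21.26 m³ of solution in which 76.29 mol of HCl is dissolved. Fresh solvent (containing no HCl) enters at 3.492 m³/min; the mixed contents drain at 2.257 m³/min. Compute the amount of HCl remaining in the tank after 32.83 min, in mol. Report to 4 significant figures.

Let m(t) be the amount of HCl. Volume: V(t) = V₀ + (Q_in − Q_out) t = 21.26 + 1.23500 t; V(32.83) = 61.8050 m³.
Species balance (pure solvent in): dm/dt = −Q_out · m/V(t).
Separate: dm/m = −Q_out dt/V(t) ⇒ ln(m/m₀) = −(Q_out/(Q_in−Q_out)) ln(V/V₀).
m = m₀ (V₀/V)^(Q_out/(Q_in−Q_out)) = 76.29 × (21.26/61.8050)^(1.82753) = 10.8512 mol.

10.85 mol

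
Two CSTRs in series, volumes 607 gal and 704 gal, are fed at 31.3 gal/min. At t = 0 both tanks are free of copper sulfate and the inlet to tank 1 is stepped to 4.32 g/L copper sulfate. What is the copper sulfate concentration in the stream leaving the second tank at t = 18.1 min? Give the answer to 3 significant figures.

0.929 g/L

Species balance on tank i: dCᵢ/dt = (Cᵢ₋₁ − Cᵢ)/τᵢ with τᵢ = Vᵢ/Q.
τ₁ = 607/31.3 = 19.393 min; τ₂ = 704/31.3 = 22.492 min.
Solving the cascade with C₁(0)=C₂(0)=0 gives C₂(t) = C_in[1 − (τ₁ e^(−t/τ₁) − τ₂ e^(−t/τ₂))/(τ₁ − τ₂)].
At t = 18.1: e^(−t/τ₁) = 0.39324, e^(−t/τ₂) = 0.44721.
C₂ = 4.32·[1 − (19.393·0.39324 − 22.492·0.44721)/(-3.0990)] = 4.32·0.21509 = 0.92918 g/L.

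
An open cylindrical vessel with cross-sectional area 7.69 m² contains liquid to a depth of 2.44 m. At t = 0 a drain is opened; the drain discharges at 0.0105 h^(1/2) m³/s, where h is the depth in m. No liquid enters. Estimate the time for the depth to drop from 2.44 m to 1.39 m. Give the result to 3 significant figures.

A dh/dt = −Q_out = −0.0105 √h.
Separate and integrate: 2(√h − √h₀) = −(0.0105/A) t.
t = 2A(√h₀ − √h)/0.0105 = 2·7.69·(√2.44 − √1.39)/0.0105
  = 15.380 × (1.5620 − 1.1790) / 0.0105 = 561.10 s.

561 s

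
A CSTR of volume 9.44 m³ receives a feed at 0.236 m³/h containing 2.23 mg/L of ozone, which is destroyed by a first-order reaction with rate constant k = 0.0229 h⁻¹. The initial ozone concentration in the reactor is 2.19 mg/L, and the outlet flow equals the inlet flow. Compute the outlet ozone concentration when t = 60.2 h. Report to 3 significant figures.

Accumulation = in − out − consumed: V dC/dt = Q C_in − Q C − k V C.
This is linear with rate a = Q/V + k = 0.047900 h⁻¹.
C_ss = Q C_in/(Q + kV) = 1.1639 mg/L; C(t) = C_ss + (C₀ − C_ss) e^(−a t).
C(60.2) = 1.1639 + (1.0261)·e^(−0.047900·60.2) = 1.1639 + (1.0261)·0.055934 = 1.2213 mg/L.

1.22 mg/L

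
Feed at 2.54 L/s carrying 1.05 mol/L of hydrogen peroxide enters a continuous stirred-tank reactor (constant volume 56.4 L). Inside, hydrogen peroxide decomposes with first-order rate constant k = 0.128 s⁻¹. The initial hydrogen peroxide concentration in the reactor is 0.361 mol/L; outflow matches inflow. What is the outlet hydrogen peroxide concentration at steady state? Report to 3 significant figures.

0.273 mol/L

Accumulation = in − out − consumed: V dC/dt = Q C_in − Q C − k V C.
Steady state (dC/dt = 0): C_ss = Q C_in/(Q + kV) = C_in/(1 + kV/Q).
C_ss = 2.54·1.05/(2.54 + 0.128·56.4) = 2.6670/9.7592 = 0.27328 mol/L.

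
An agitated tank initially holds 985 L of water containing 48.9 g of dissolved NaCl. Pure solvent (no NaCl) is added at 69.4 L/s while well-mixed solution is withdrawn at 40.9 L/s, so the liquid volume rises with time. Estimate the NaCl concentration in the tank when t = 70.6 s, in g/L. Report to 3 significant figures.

Let m(t) be the amount of NaCl. Volume: V(t) = V₀ + (Q_in − Q_out) t = 985 + 28.500 t; V(70.6) = 2997.1 L.
Species balance (pure solvent in): dm/dt = −Q_out · m/V(t).
dm/m = −Q_out dt/(V₀ + 28.500 t); integrating gives ln(m/m₀) = −(Q_out/(Q_in−Q_out)) ln(V/V₀).
m = m₀ (V₀/V)^(Q_out/(Q_in−Q_out)) = 48.9 × (985/2997.1)^(1.4351) = 9.9033 g.
C = m/V = 9.9033/2997.1 = 0.0033043 g/L.

0.00330 g/L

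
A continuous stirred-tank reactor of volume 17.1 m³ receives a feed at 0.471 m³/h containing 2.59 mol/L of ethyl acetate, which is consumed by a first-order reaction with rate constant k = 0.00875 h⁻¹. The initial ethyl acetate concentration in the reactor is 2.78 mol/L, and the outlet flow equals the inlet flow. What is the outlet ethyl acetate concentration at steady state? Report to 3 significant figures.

1.97 mol/L

Accumulation = in − out − consumed: V dC/dt = Q C_in − Q C − k V C.
At steady state: 0 = Q C_in − (Q + kV) C_ss, so C_ss = Q C_in/(Q + kV).
C_ss = 0.471·2.59/(0.471 + 0.00875·17.1) = 1.2199/0.62062 = 1.9656 mol/L.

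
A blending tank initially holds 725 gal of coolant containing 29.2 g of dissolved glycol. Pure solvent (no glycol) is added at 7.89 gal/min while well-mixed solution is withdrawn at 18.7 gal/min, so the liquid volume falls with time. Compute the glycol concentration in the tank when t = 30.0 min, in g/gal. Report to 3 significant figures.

0.0261 g/gal

Total volume: dV/dt = Q_in − Q_out = -10.810 gal/min, so V(t) = 725 − 10.810 t and V(30.0) = 400.70 gal.
No glycol enters, so dm/dt = −Q_out · (m/V).
Separate: dm/m = −Q_out dt/V(t) ⇒ ln(m/m₀) = −(Q_out/(Q_in−Q_out)) ln(V/V₀).
m = m₀ (V₀/V)^(Q_out/(Q_in−Q_out)) = 29.2 × (725/400.70)^(-1.7299) = 10.469 g.
C = m/V = 10.469/400.70 = 0.026127 g/gal.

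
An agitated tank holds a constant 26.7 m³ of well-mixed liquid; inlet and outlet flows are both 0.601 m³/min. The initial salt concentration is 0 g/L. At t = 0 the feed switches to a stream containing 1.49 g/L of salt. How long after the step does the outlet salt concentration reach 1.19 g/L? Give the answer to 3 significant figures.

71.2 min

Mass balance on the solute (V constant): V dC/dt = Q(C_in − C), so τ = V/Q = 44.426 min.
C(t) = C_in + (C₀ − C_in) e^(−t/τ). Set C = 1.19 and solve for t:
e^(−t/τ) = (C − C_in)/(C₀ − C_in) = (1.19 − 1.49)/(0 − 1.49) = 0.20134
t = −τ ln(…) = 44.426 × 1.6027 = 71.204 min.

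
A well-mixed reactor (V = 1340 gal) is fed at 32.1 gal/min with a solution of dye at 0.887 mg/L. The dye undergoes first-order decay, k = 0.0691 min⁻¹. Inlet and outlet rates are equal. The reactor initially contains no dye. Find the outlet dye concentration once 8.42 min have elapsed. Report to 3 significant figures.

Species balance: V dC/dt = Q C_in − Q C − k V C.
This is linear with rate a = Q/V + k = 0.093055 min⁻¹.
C_ss = Q C_in/(Q + kV) = 0.22834 mg/L; C(t) = C_ss + (C₀ − C_ss) e^(−a t).
C(8.42) = 0.22834 + (-0.22834)·e^(−0.093055·8.42) = 0.22834 + (-0.22834)·0.45679 = 0.12404 mg/L.

0.124 mg/L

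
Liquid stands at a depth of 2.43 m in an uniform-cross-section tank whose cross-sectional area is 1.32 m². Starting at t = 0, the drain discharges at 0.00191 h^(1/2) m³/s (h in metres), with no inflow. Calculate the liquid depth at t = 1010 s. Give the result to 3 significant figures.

With no inflow, A dh/dt = −0.00191 √h.
∫ h^(−1/2) dh = −(0.00191/A) ∫ dt, giving 2√h = 2√h₀ − (0.00191/A) t.
√h = √2.43 − 0.00191·1010/(2·1.32) = 1.5588 − 0.73072 = 0.82813.
h = 0.82813² = 0.68579 m.

0.686 m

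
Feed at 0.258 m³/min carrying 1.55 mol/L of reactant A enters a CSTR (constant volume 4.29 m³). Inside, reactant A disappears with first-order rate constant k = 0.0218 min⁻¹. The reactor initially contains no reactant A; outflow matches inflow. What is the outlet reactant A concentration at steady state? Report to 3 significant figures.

Accumulation = in − out − consumed: V dC/dt = Q C_in − Q C − k V C.
Steady state (dC/dt = 0): C_ss = Q C_in/(Q + kV) = C_in/(1 + kV/Q).
C_ss = 0.258·1.55/(0.258 + 0.0218·4.29) = 0.39990/0.35152 = 1.1376 mol/L.

1.14 mol/L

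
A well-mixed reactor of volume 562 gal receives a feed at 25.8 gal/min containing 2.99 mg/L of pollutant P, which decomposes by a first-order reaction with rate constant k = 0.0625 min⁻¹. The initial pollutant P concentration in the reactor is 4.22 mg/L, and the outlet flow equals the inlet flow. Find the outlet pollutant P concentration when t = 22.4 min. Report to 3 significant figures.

1.53 mg/L

Accumulation = in − out − consumed: V dC/dt = Q C_in − Q C − k V C.
dC/dt = (Q/V) C_in − (Q/V + k) C; effective rate a = Q/V + k = 0.045907 + 0.0625 = 0.10841 min⁻¹.
C_ss = Q C_in/(Q + kV) = 1.2662 mg/L; C(t) = C_ss + (C₀ − C_ss) e^(−a t).
C(22.4) = 1.2662 + (2.9538)·e^(−0.10841·22.4) = 1.2662 + (2.9538)·0.088184 = 1.5267 mg/L.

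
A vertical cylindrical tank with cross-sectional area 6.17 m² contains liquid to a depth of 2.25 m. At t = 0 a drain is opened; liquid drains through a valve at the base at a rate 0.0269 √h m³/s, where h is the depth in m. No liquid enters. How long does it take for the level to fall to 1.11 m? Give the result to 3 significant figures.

Unsteady balance on liquid volume: A dh/dt = −0.0269 √h.
Separate and integrate: 2(√h − √h₀) = −(0.0269/A) t.
t = 2A(√h₀ − √h)/0.0269 = 2·6.17·(√2.25 − √1.11)/0.0269
  = 12.340 × (1.5000 − 1.0536) / 0.0269 = 204.80 s.

205 s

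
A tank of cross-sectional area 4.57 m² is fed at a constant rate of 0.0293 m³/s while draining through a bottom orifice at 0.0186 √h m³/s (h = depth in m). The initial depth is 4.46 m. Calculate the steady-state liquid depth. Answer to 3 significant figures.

A dh/dt = Q_in − 0.0186 √h. Steady state requires inflow = outflow:
Q_in = 0.0186 √h_ss ⇒ √h_ss = 0.0293/0.0186 = 1.5753.
h_ss = 1.5753² = 2.4815 m. (Since h₀ = 4.46 m > h_ss, the level will fall toward this value.)

2.48 m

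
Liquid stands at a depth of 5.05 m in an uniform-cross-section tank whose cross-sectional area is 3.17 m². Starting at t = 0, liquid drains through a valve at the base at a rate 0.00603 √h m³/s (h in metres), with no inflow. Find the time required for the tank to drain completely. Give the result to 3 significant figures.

2360 s

With no inflow, A dh/dt = −0.00603 √h.
Separate and integrate: 2(√h − √h₀) = −(0.00603/A) t.
Set h = 0: 2√h₀ = (0.00603/A) t_empty ⇒ t_empty = 2A√h₀/0.00603.
t_empty = 2·3.17·√5.05/0.00603 = 6.3400·2.2472/0.00603 = 2362.7 s.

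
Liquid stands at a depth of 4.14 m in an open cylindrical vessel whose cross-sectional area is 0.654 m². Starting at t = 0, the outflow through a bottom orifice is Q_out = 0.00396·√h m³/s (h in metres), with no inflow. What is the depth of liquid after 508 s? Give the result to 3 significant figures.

0.247 m

Volume balance on the tank: A dh/dt = −0.00396 √h.
Separate and integrate: 2(√h − √h₀) = −(0.00396/A) t.
√h = √4.14 − 0.00396·508/(2·0.654) = 2.0347 − 1.5380 = 0.49672.
h = 0.49672² = 0.24673 m.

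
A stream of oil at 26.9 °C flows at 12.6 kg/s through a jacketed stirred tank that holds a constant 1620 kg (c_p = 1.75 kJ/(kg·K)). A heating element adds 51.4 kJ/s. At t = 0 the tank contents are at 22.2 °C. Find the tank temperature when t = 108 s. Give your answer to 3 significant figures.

26.2 °C

M c_p dT/dt = ṁ c_p (T_in − T) + Q̇.
Rearrange: dT/dt = (T_ss − T)/τ with τ = M/ṁ = 128.57 s and T_ss = T_in + Q̇/(ṁ c_p) = 29.231 °C.
T approaches T_ss exponentially: T(t) = T_ss + (T₀ − T_ss) e^(−t/τ).
T(108) = 29.231 + (-7.0311)·e^(−108/128.57) = 29.231 + (-7.0311)·0.43171 = 26.196 °C.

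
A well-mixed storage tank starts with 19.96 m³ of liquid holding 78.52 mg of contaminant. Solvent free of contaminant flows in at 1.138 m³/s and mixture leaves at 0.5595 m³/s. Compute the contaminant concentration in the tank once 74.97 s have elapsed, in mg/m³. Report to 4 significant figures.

0.4059 mg/m³

Total volume: dV/dt = Q_in − Q_out = 0.578500 m³/s, so V(t) = 19.96 + 0.578500 t and V(74.97) = 63.3301 m³.
No contaminant enters, so dm/dt = −Q_out · (m/V).
Separate: dm/m = −Q_out dt/V(t) ⇒ ln(m/m₀) = −(Q_out/(Q_in−Q_out)) ln(V/V₀).
m = m₀ (V₀/V)^(Q_out/(Q_in−Q_out)) = 78.52 × (19.96/63.3301)^(0.967156) = 25.7039 mg.
C = m/V = 25.7039/63.3301 = 0.405872 mg/m³.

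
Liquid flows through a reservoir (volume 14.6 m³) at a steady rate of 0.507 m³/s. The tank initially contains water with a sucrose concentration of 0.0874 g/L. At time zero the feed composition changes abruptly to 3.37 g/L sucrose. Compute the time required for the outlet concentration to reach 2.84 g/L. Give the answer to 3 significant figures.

52.5 s

Species balance: V dC/dt = Q(C_in − C) ⇒ τ = V/Q = 28.797 s.
C(t) = C_in + (C₀ − C_in) e^(−t/τ). Set C = 2.84 and solve for t:
e^(−t/τ) = (C − C_in)/(C₀ − C_in) = (2.84 − 3.37)/(0.0874 − 3.37) = 0.16146
t = −τ ln(…) = 28.797 × 1.8235 = 52.511 s.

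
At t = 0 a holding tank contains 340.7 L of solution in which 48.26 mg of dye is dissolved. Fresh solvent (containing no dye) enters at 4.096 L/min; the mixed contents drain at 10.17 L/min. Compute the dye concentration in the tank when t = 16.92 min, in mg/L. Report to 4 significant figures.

0.1112 mg/L

Total volume: dV/dt = Q_in − Q_out = -6.07400 L/min, so V(t) = 340.7 − 6.07400 t and V(16.92) = 237.928 L.
Solute balance: dm/dt = 0 − Q_out C = −Q_out m/V(t).
Separate: dm/m = −Q_out dt/V(t) ⇒ ln(m/m₀) = −(Q_out/(Q_in−Q_out)) ln(V/V₀).
m = m₀ (V₀/V)^(Q_out/(Q_in−Q_out)) = 48.26 × (340.7/237.928)^(-1.67435) = 26.4552 mg.
C = m/V = 26.4552/237.928 = 0.111190 mg/L.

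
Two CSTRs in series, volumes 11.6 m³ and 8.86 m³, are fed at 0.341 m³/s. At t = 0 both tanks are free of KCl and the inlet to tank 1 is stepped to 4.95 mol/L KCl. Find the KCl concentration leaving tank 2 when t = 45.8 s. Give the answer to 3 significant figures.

2.24 mol/L

Species balance on tank i: dCᵢ/dt = (Cᵢ₋₁ − Cᵢ)/τᵢ with τᵢ = Vᵢ/Q.
τ₁ = 11.6/0.341 = 34.018 s; τ₂ = 8.86/0.341 = 25.982 s.
Tank 1: C₁ = C_in(1 − e^(−t/τ₁)). Tank 2 (τ₁ ≠ τ₂): C₂ = C_in[1 − (τ₁ e^(−t/τ₁) − τ₂ e^(−t/τ₂))/(τ₁ − τ₂)].
At t = 45.8: e^(−t/τ₁) = 0.26019, e^(−t/τ₂) = 0.17158.
C₂ = 4.95·[1 − (34.018·0.26019 − 25.982·0.17158)/(8.0352)] = 4.95·0.45329 = 2.2438 mol/L.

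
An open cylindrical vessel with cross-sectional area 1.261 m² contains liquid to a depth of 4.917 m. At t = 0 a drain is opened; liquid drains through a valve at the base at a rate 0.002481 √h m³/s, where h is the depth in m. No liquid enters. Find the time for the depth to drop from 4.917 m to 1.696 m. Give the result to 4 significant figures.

930.2 s

Unsteady balance on liquid volume: A dh/dt = −0.002481 √h.
∫ h^(−1/2) dh = −(0.002481/A) ∫ dt, giving 2√h = 2√h₀ − (0.002481/A) t.
t = 2A(√h₀ − √h)/0.002481 = 2·1.261·(√4.917 − √1.696)/0.002481
  = 2.52200 × (2.21743 − 1.30231) / 0.002481 = 930.248 s.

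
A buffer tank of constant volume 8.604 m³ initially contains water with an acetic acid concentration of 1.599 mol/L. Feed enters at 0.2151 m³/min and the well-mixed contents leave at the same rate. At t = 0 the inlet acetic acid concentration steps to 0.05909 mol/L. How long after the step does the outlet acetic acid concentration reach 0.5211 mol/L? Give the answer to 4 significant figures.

Species balance: V dC/dt = Q(C_in − C) ⇒ τ = V/Q = 40.0000 min.
C(t) = C_in + (C₀ − C_in) e^(−t/τ). Set C = 0.5211 and solve for t:
e^(−t/τ) = (C − C_in)/(C₀ − C_in) = (0.5211 − 0.05909)/(1.599 − 0.05909) = 0.300024
t = −τ ln(…) = 40.0000 × 1.20389 = 48.1557 min.

48.16 min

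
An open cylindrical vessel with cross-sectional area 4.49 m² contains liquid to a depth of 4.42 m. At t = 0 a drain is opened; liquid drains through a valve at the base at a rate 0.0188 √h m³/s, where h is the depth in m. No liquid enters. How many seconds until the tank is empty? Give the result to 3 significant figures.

Mass balance (ρ constant): A dh/dt = −0.0188 √h.
This is separable: 2 d(√h)/dt = −0.0188/A, so √h = √h₀ − (0.0188/(2A)) t.
Set h = 0: 2√h₀ = (0.0188/A) t_empty ⇒ t_empty = 2A√h₀/0.0188.
t_empty = 2·4.49·√4.42/0.0188 = 8.9800·2.1024/0.0188 = 1004.2 s.

1000 s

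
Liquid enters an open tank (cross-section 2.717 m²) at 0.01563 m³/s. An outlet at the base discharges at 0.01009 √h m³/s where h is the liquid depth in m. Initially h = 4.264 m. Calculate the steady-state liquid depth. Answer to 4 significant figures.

Level balance: A dh/dt = 0.01563 − 0.01009 √h. Setting dh/dt = 0:
Q_in = 0.01009 √h_ss ⇒ √h_ss = 0.01563/0.01009 = 1.54906.
h_ss = 1.54906² = 2.39958 m. (Since h₀ = 4.264 m > h_ss, the level will fall toward this value.)

2.400 m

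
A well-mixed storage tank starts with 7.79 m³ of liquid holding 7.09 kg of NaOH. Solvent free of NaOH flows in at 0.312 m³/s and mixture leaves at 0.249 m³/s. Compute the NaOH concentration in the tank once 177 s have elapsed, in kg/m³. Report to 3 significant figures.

0.0112 kg/m³

Total volume: dV/dt = Q_in − Q_out = 0.063000 m³/s, so V(t) = 7.79 + 0.063000 t and V(177) = 18.941 m³.
Species balance (pure solvent in): dm/dt = −Q_out · m/V(t).
Separate: dm/m = −Q_out dt/V(t) ⇒ ln(m/m₀) = −(Q_out/(Q_in−Q_out)) ln(V/V₀).
m = m₀ (V₀/V)^(Q_out/(Q_in−Q_out)) = 7.09 × (7.79/18.941)^(3.9524) = 0.21162 kg.
C = m/V = 0.21162/18.941 = 0.011173 kg/m³.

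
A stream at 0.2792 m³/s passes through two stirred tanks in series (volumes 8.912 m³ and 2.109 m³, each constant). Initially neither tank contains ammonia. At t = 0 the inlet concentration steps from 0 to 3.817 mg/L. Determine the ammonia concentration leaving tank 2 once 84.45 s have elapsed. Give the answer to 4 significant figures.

3.462 mg/L

Time constants: τᵢ = Vᵢ/Q for each well-mixed tank.
τ₁ = 8.912/0.2792 = 31.9198 s; τ₂ = 2.109/0.2792 = 7.55372 s.
Tank 1: C₁ = C_in(1 − e^(−t/τ₁)). Tank 2 (τ₁ ≠ τ₂): C₂ = C_in[1 − (τ₁ e^(−t/τ₁) − τ₂ e^(−t/τ₂))/(τ₁ − τ₂)].
At t = 84.45: e^(−t/τ₁) = 0.0709560, e^(−t/τ₂) = 1.39516e-05.
C₂ = 3.817·[1 − (31.9198·0.0709560 − 7.55372·1.39516e-05)/(24.3660)] = 3.817·0.907051 = 3.46221 mg/L.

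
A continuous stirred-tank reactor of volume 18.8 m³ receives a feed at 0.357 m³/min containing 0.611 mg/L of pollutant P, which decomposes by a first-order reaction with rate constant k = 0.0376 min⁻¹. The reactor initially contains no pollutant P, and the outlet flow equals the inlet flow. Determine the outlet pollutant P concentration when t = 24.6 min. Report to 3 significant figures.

Species balance: V dC/dt = Q C_in − Q C − k V C.
dC/dt = (Q/V) C_in − (Q/V + k) C; effective rate a = Q/V + k = 0.018989 + 0.0376 = 0.056589 min⁻¹.
C_ss = Q C_in/(Q + kV) = 0.20503 mg/L; C(t) = C_ss + (C₀ − C_ss) e^(−a t).
C(24.6) = 0.20503 + (-0.20503)·e^(−0.056589·24.6) = 0.20503 + (-0.20503)·0.24855 = 0.15407 mg/L.

0.154 mg/L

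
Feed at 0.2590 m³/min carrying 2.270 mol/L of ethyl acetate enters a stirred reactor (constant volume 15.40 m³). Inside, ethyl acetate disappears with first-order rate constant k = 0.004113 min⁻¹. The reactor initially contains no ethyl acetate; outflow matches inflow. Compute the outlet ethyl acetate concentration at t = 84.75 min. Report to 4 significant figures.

V dC/dt = Q(C_in − C) − k V C.
dC/dt = (Q/V) C_in − (Q/V + k) C; effective rate a = Q/V + k = 0.0168182 + 0.004113 = 0.0209312 min⁻¹.
C_ss = Q C_in/(Q + kV) = 1.82394 mol/L; C(t) = C_ss + (C₀ − C_ss) e^(−a t).
C(84.75) = 1.82394 + (-1.82394)·e^(−0.0209312·84.75) = 1.82394 + (-1.82394)·0.169667 = 1.51448 mol/L.

1.514 mol/L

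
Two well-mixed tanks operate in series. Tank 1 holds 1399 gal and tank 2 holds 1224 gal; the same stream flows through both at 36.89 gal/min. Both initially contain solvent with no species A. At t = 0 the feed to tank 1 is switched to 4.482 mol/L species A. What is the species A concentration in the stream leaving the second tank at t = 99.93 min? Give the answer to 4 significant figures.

Time constants: τᵢ = Vᵢ/Q for each well-mixed tank.
τ₁ = 1399/36.89 = 37.9236 min; τ₂ = 1224/36.89 = 33.1797 min.
Tank 1: C₁ = C_in(1 − e^(−t/τ₁)). Tank 2 (τ₁ ≠ τ₂): C₂ = C_in[1 − (τ₁ e^(−t/τ₁) − τ₂ e^(−t/τ₂))/(τ₁ − τ₂)].
At t = 99.93: e^(−t/τ₁) = 0.0717163, e^(−t/τ₂) = 0.0492041.
C₂ = 4.482·[1 − (37.9236·0.0717163 − 33.1797·0.0492041)/(4.74383)] = 4.482·0.770827 = 3.45485 mol/L.

3.455 mol/L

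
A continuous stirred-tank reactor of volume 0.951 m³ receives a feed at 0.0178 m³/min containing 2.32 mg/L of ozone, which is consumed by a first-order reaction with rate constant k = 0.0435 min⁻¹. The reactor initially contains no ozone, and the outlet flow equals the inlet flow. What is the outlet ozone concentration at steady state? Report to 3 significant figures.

Species balance: V dC/dt = Q C_in − Q C − k V C.
At steady state: 0 = Q C_in − (Q + kV) C_ss, so C_ss = Q C_in/(Q + kV).
C_ss = 0.0178·2.32/(0.0178 + 0.0435·0.951) = 0.041296/0.059168 = 0.69794 mg/L.

0.698 mg/L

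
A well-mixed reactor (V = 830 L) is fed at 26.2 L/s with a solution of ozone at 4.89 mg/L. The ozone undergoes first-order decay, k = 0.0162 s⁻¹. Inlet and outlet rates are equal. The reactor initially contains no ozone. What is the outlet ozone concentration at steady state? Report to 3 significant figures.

V dC/dt = Q(C_in − C) − k V C.
Steady state (dC/dt = 0): C_ss = Q C_in/(Q + kV) = C_in/(1 + kV/Q).
C_ss = 26.2·4.89/(26.2 + 0.0162·830) = 128.12/39.646 = 3.2315 mg/L.

3.23 mg/L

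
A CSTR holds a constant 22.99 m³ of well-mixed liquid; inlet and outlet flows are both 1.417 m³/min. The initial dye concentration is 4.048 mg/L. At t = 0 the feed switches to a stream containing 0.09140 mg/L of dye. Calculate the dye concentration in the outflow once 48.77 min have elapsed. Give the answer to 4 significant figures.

Accumulation = in − out for the solute gives V dC/dt = Q(C_in − C).
So dC/dt = (C_in − C)/τ with τ = V/Q = 22.99/1.417 = 16.2244 min.
Solution: C(t) = C_in + (C₀ − C_in) e^(−t/τ).
C(48.77) = 0.09140 + (4.048 − 0.09140)·e^(−48.77/16.2244) = 0.09140 + (3.95660)·0.0494911 = 0.287216 mg/L.

0.2872 mg/L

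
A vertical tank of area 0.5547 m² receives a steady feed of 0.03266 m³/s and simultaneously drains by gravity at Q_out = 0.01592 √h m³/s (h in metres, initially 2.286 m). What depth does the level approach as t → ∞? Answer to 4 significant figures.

4.209 m

Mass balance (ρ constant): A dh/dt = Q_in − 0.01592 √h. At steady state dh/dt = 0:
Q_in = 0.01592 √h_ss ⇒ √h_ss = 0.03266/0.01592 = 2.05151.
h_ss = 2.05151² = 4.20868 m. (Since h₀ = 2.286 m < h_ss, the level will rise toward this value.)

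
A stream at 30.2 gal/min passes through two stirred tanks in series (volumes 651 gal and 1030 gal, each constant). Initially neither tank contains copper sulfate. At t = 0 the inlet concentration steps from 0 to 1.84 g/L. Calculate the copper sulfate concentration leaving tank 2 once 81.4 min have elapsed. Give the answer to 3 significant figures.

1.45 g/L

Each tank obeys Vᵢ dCᵢ/dt = Q(Cᵢ₋₁ − Cᵢ), so τᵢ = Vᵢ/Q.
τ₁ = 651/30.2 = 21.556 min; τ₂ = 1030/30.2 = 34.106 min.
Solving the cascade with C₁(0)=C₂(0)=0 gives C₂(t) = C_in[1 − (τ₁ e^(−t/τ₁) − τ₂ e^(−t/τ₂))/(τ₁ − τ₂)].
At t = 81.4: e^(−t/τ₁) = 0.022911, e^(−t/τ₂) = 0.091934.
C₂ = 1.84·[1 − (21.556·0.022911 − 34.106·0.091934)/(-12.550)] = 1.84·0.78950 = 1.4527 g/L.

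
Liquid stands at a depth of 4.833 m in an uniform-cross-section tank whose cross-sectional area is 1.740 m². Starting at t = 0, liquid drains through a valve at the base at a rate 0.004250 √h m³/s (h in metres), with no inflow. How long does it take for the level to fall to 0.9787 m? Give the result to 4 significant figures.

Volume balance on the tank: A dh/dt = −0.004250 √h.
Separate and integrate: 2(√h − √h₀) = −(0.004250/A) t.
t = 2A(√h₀ − √h)/0.004250 = 2·1.740·(√4.833 − √0.9787)/0.004250
  = 3.48000 × (2.19841 − 0.989293) / 0.004250 = 990.052 s.

990.1 s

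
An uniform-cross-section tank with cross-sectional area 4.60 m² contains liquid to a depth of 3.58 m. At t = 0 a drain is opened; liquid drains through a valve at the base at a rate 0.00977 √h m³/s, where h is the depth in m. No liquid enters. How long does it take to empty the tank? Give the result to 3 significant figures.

1780 s

A dh/dt = −Q_out = −0.00977 √h.
∫ h^(−1/2) dh = −(0.00977/A) ∫ dt, giving 2√h = 2√h₀ − (0.00977/A) t.
Set h = 0: 2√h₀ = (0.00977/A) t_empty ⇒ t_empty = 2A√h₀/0.00977.
t_empty = 2·4.60·√3.58/0.00977 = 9.2000·1.8921/0.00977 = 1781.7 s.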